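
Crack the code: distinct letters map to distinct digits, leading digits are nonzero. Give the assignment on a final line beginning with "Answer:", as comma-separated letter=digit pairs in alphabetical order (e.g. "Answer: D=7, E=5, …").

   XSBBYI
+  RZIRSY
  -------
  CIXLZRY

Step 1. [C] C is the leading digit of a 7-digit sum of two 6-digit numbers; the final carry is exactly 1 ⇒ C=1.
Step 2. [col 1: I + Y ≡ Y (mod 10)] column 1: given nothing yet, carry-in 0, and digits 1 already taken and all letters distinct, I+Y≡Y (mod 10) forces I=0. So I=0.
Step 3. [col 1: I + Y ≡ Y (mod 10)] no forcing yet in column 1 (carry-in 0); Y=8 is free and consistent — try it ⇒ Y=8.
Step 4. [col 2: Y + S ≡ R (mod 10)] S=9 is one option consistent with column 2 (Y + S ≡ R (mod 10), carry-in 0) — take it, so S=9.
Step 5. [col 2: Y + S ≡ R (mod 10)] column 2: given Y=8, S=9, carry-in 0, and digits 0,1,8,9 already taken and all letters distinct, Y+S≡R (mod 10) forces R=7 ⇒ R=7.
Step 6. [col 3: B + R ≡ Z (mod 10)] several values work for B in column 3 (B + R ≡ Z (mod 10), carry-in 1); try B=5. So B=5.
Step 7. [col 3: B + R ≡ Z (mod 10)] column 3: given B=5, R=7, carry-in 1, and digits 0,1,5,7,8,9 already taken and all letters distinct, B+R≡Z (mod 10) forces Z=3. So Z=3.
Step 8. [col 4: B + I ≡ L (mod 10)] column 4: given B=5, I=0, carry-in 1, and digits 0,1,3,5,7,8,9 already taken and all letters distinct, B+I≡L (mod 10) forces L=6, so L=6.
Step 9. [col 5: S + Z ≡ X (mod 10)] column 5 reads S+Z+carry(0)=X with S=9, Z=3; with digits 0,1,3,5,6,7,8,9 already taken and all letters distinct, the only value for X is 2, so X=2.

Answer: B=5, C=1, I=0, L=6, R=7, S=9, X=2, Y=8, Z=3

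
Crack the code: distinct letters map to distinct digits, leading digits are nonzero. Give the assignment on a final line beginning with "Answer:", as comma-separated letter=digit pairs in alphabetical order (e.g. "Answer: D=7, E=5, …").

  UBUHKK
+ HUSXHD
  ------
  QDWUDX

Step 1. [col 1: K + D ≡ X (mod 10)] no forcing yet in column 1 (carry-in 0); D=1 is free and consistent — try it. So D=1.
Step 2. [col 1: K + D ≡ X (mod 10)] column 1 (K + D ≡ X (mod 10), carry-in 0) doesn't pin X yet; pick X=7 and continue. So X=7.
Step 3. [col 1: K + D ≡ X (mod 10)] column 1 reads K+D+carry(0)=X with D=1, X=7; with digits 1,7 already taken and all letters distinct, the only value for K is 6. So K=6.
Step 4. [col 2: K + H ≡ D (mod 10)] column 2 reads K+H+carry(0)=D with K=6, D=1; with digits 1,6,7 already taken and all letters distinct, the only value for H is 5, so H=5.
Step 5. [col 3: H + X ≡ U (mod 10)] column 3: given H=5, X=7, carry-in 1, and digits 1,5,6,7 already taken and all letters distinct, H+X≡U (mod 10) forces U=3 ⇒ U=3.
Step 6. [col 4: U + S ≡ W (mod 10)] no forcing yet in column 4 (carry-in 1); W=4 is free and consistent — try it. So W=4.
Step 7. [col 4: U + S ≡ W (mod 10)] in column 4 we have U+S≡W with carry-in 1; given U=3, W=4 and digits 1,3,4,5,6,7 already taken and all letters distinct, that pins S to 0, so S=0.
Step 8. [col 5: B + U ≡ D (mod 10)] in column 5 we have B+U≡D with carry-in 0; given U=3, D=1 and digits 0,1,3,4,5,6,7 already taken and all letters distinct, that pins B to 8. So B=8.
Step 9. [col 6: U + H ≡ Q (mod 10)] in column 6 we have U+H≡Q with carry-in 1; given U=3, H=5 and digits 0,1,3,4,5,6,7,8 already taken and all letters distinct, that pins Q to 9 ⇒ Q=9.

Answer: B=8, D=1, H=5, K=6, Q=9, S=0, U=3, W=4, X=7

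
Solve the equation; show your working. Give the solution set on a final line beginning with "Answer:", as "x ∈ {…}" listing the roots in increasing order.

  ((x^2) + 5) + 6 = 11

Step 1. [((x^2) + 5) + 6 = 11] 6 comes off first (subtract 6), so sub: (x^2) + 5 = 5.
Step 2. [(x^2) + 5 = 5] subtract 5: x sits inside (… + 5), so sub: x^2 = 0.
Step 3. [x^2 = 0] LHS squared, RHS 0 ≥ 0: apply √ (±), so sqrt: x = 0.

Answer: x ∈ {0}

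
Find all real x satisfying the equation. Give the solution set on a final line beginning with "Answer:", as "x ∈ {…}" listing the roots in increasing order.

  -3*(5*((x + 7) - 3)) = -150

Step 1. [-3*(5*((x + 7) - 3)) = -150] leading coefficient -3: divide by -3. So div: 5*((x + 7) - 3) = 50.
Step 2. [5*((x + 7) - 3) = 50] 5 out front; divide by 5 ⇒ div: (x + 7) - 3 = 10.
Step 3. [(x + 7) - 3 = 10] peel the -3: add 3 from each side, so sub: x + 7 = 13.
Step 4. [x + 7 = 13] 7 comes off first (subtract 7). So sub: x = 6.

Answer: x ∈ {6}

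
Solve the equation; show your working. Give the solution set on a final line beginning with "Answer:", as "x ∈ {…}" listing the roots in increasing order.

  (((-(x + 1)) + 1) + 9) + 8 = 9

Step 1. [(((-(x + 1)) + 1) + 9) + 8 = 9] subtract 8: x sits inside (… + 8) ⇒ sub: ((-(x + 1)) + 1) + 9 = 1.
Step 2. [((-(x + 1)) + 1) + 9 = 1] the outer +9 inverts by subtracting 9. So sub: (-(x + 1)) + 1 = -8.
Step 3. [(-(x + 1)) + 1 = -8] 1 comes off first (subtract 1). So sub: -(x + 1) = -9.
Step 4. [-(x + 1) = -9] LHS negated; negate both sides ⇒ neg: x + 1 = 9.
Step 5. [x + 1 = 9] subtract 1: x sits inside (… + 1). So sub: x = 8.

Answer: x ∈ {8}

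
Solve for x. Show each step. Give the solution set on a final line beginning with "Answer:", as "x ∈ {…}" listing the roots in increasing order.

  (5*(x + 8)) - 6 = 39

Step 1. [(5*(x + 8)) - 6 = 39] peel the -6: add 6 from each side. So sub: 5*(x + 8) = 45.
Step 2. [5*(x + 8) = 45] 5·(inner) — divide through by 5 ⇒ div: x + 8 = 9.
Step 3. [x + 8 = 9] peel the +8: subtract 8 from each side ⇒ sub: x = 1.

Answer: x ∈ {1}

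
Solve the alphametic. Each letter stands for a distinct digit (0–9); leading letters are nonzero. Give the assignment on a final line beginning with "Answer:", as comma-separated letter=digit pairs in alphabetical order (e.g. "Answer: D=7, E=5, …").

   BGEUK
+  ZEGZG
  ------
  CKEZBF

Step 1. [C] C is the leading digit of a 6-digit sum of two 5-digit numbers; the final carry is exactly 1. So C=1.
Step 2. [col 1: K + G ≡ F (mod 10)] no forcing yet in column 1 (carry-in 0); K=4 is free and consistent — try it ⇒ K=4.
Step 3. [col 1: K + G ≡ F (mod 10)] F=3 is one option consistent with column 1 (K + G ≡ F (mod 10), carry-in 0) — take it. So F=3.
Step 4. [col 1: K + G ≡ F (mod 10)] in column 1 we have K+G≡F with carry-in 0; given K=4, F=3 and digits 1,3,4 already taken and all letters distinct, that pins G to 9, so G=9.
Step 5. [col 2: U + Z ≡ B (mod 10)] no forcing yet in column 2 (carry-in 1); B=8 is free and consistent — try it. So B=8.
Step 6. [col 2: U + Z ≡ B (mod 10)] no forcing yet in column 2 (carry-in 1); U=2 is free and consistent — try it. So U=2.
Step 7. [col 2: U + Z ≡ B (mod 10)] in column 2 we have U+Z≡B with carry-in 1; given U=2, B=8 and digits 1,2,3,4,8,9 already taken and all letters distinct, that pins Z to 5, so Z=5.
Step 8. [col 3: E + G ≡ Z (mod 10)] in column 3 we have E+G≡Z with carry-in 0; given G=9, Z=5 and digits 1,2,3,4,5,8,9 already taken and all letters distinct, that pins E to 6. So E=6.

Answer: B=8, C=1, E=6, F=3, G=9, K=4, U=2, Z=5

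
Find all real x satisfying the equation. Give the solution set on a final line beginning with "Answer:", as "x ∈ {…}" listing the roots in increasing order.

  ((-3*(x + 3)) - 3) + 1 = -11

Step 1. [((-3*(x + 3)) - 3) + 1 = -11] peel the +1: subtract 1 from each side, so sub: (-3*(x + 3)) - 3 = -12.
Step 2. [(-3*(x + 3)) - 3 = -12] -3 | LHS and -3 | -12: pull -3 out. So factor: (x + 3) + 1 = 4.
Step 3. [(x + 3) + 1 = 4] 1 comes off first (subtract 1). So sub: x + 3 = 3.
Step 4. [x + 3 = 3] subtract 3: x sits inside (… + 3), so sub: x = 0.

Answer: x ∈ {0}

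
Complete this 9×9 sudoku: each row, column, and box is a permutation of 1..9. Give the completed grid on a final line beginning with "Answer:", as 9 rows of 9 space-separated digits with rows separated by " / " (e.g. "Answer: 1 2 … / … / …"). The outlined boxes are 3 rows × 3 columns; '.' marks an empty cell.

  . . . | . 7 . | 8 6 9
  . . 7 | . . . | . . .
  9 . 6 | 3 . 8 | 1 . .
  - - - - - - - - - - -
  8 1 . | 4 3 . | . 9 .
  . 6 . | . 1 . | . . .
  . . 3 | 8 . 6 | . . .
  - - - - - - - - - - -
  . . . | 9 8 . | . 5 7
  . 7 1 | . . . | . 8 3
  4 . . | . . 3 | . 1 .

Step 1. [r7c3∈{2}] r7c3's peers cover all but 2, so r7c3=2.
Step 2. [r4c3∈{5}] only 5 remains possible at r4c3. So r4c3=5.
Step 3. [r2c2∈{2,3,4,5,8}] across row 2, 8 lands solely at r2c2, so r2c2=8.
Step 4. [r8c7∈{2,4,6,9}] across row 8, 9 lands solely at r8c7. So r8c7=9.
Step 5. [r7c7∈{4,6}] box 9 places 4 nowhere but r7c7, so r7c7=4.
Step 6. [r1c3∈{4}] r1c3 is down to just 4, so r1c3=4.
Step 7. [r3c8∈{2,4,7}] across row 3, 7 lands solely at r3c8 ⇒ r3c8=7.
Step 8. [r9c4∈{2,5,6,7}] across row 9, 7 lands solely at r9c4 ⇒ r9c4=7.
Step 9. [r6c2∈{2,4,9}] r6c2 is the only open cell in col 2 admitting 4 ⇒ r6c2=4.
Step 10. [r6c8∈{2}] r6c8's peers cover all but 2, so r6c8=2.
Step 11. [r4c6∈{2,7}] 2 has one home in row 4: r4c6, so r4c6=2.
Step 12. [r5c4∈{5}] only 5 remains possible at r5c4, so r5c4=5.
Step 13. [r5c1∈{2,7}] in row 5, 2 fits only at r5c1. So r5c1=2.
Step 14. [r4c7∈{6,7}] r4c7 is the only open cell in row 4 admitting 7. So r4c7=7.
Step 15. [r9c7∈{2,6}] in col 7, 6 fits only at r9c7 ⇒ r9c7=6.
Step 16. [r2c7∈{2,3,5}] across col 7, 2 lands solely at r2c7, so r2c7=2.
Step 17. [r2c8∈{3,4}] across box 3, 3 lands solely at r2c8 ⇒ r2c8=3.
Step 18. [r7c1∈{3,6}] in row 7, 6 fits only at r7c1 ⇒ r7c1=6.
Step 19. [r8c1∈{5}] only 5 remains possible at r8c1. So r8c1=5.
Step 20. [r2c1∈{1}] nothing but 1 survives at r2c1 ⇒ r2c1=1.
Step 21. [r9c5∈{2,5}] row 9 places 5 nowhere but r9c5, so r9c5=5.
Step 22. [r8c6∈{4}] nothing but 4 survives at r8c6. So r8c6=4.
Step 23. [r2c4∈{6}] r2c4 has the single candidate 6 ⇒ r2c4=6.
Step 24. [r8c4∈{2}] r8c4's peers cover all but 2, so r8c4=2.
Step 25. [r1c2∈{2,3,5}] across row 1, 2 lands solely at r1c2 ⇒ r1c2=2.
Step 26. [r5c3∈{9}] r5c3's peers cover all but 9 ⇒ r5c3=9.
Step 27. [r2c6∈{5,9}] r2c6 is the only open cell in col 6 admitting 9, so r2c6=9.
Step 28. [r2c9∈{4,5}] r2c9 is the only open cell in row 2 admitting 5, so r2c9=5.
Step 29. [r3c9∈{4}] nothing but 4 survives at r3c9, so r3c9=4.
Step 30. [r1c4∈{1}] r1c4 is down to just 1. So r1c4=1.
Step 31. [r6c5∈{9}] only 9 remains possible at r6c5. So r6c5=9.
Step 32. [r9c9∈{2}] only 2 remains possible at r9c9. So r9c9=2.
Step 33. [r6c7∈{5}] nothing but 5 survives at r6c7 ⇒ r6c7=5.
Step 34. [r6c9∈{1}] r6c9's peers cover all but 1, so r6c9=1.
Step 35. [r3c5∈{2}] only 2 remains possible at r3c5, so r3c5=2.
Step 36. [r9c2∈{9}] nothing but 9 survives at r9c2 ⇒ r9c2=9.
Step 37. [r5c9∈{8}] r5c9 has the single candidate 8. So r5c9=8.
Step 38. [r4c9∈{6}] r4c9's peers cover all but 6, so r4c9=6.
Step 39. [r3c2∈{5}] only 5 remains possible at r3c2. So r3c2=5.
Step 40. [r5c8∈{4}] r5c8 has the single candidate 4, so r5c8=4.
Step 41. [r7c2∈{3}] r7c2 has the single candidate 3, so r7c2=3.
Step 42. [r1c6∈{5}] only 5 remains possible at r1c6. So r1c6=5.
Step 43. [r6c1∈{7}] r6c1 is down to just 7. So r6c1=7.
Step 44. [r5c7∈{3}] nothing but 3 survives at r5c7. So r5c7=3.
Step 45. [r8c5∈{6}] r8c5 is down to just 6 ⇒ r8c5=6.
Step 46. [r7c6∈{1}] nothing but 1 survives at r7c6, so r7c6=1.
Step 47. [r9c3∈{8}] only 8 remains possible at r9c3, so r9c3=8.
Step 48. [r5c6∈{7}] only 7 remains possible at r5c6. So r5c6=7.
Step 49. [r1c1∈{3}] r1c1 is down to just 3. So r1c1=3.
Step 50. [r2c5∈{4}] only 4 remains possible at r2c5 ⇒ r2c5=4.

Answer: 3 2 4 1 7 5 8 6 9 / 1 8 7 6 4 9 2 3 5 / 9 5 6 3 2 8 1 7 4 / 8 1 5 4 3 2 7 9 6 / 2 6 9 5 1 7 3 4 8 / 7 4 3 8 9 6 5 2 1 / 6 3 2 9 8 1 4 5 7 / 5 7 1 2 6 4 9 8 3 / 4 9 8 7 5 3 6 1 2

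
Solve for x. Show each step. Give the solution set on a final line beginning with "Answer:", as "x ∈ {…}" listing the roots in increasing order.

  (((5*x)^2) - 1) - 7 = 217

Step 1. [(((5*x)^2) - 1) - 7 = 217] 7 comes off first (add 7). So sub: ((5*x)^2) - 1 = 224.
Step 2. [((5*x)^2) - 1 = 224] the outer -1 inverts by adding 1, so sub: (5*x)^2 = 225.
Step 3. [(5*x)^2 = 225] LHS squared, RHS 225 ≥ 0: apply √ (±). So sqrt: 5*x = 15 or -15.
Step 4. [5*x = 15 or -15] divide by the outer 5, so div: x = 3 or -3.

Answer: x ∈ {-3, 3}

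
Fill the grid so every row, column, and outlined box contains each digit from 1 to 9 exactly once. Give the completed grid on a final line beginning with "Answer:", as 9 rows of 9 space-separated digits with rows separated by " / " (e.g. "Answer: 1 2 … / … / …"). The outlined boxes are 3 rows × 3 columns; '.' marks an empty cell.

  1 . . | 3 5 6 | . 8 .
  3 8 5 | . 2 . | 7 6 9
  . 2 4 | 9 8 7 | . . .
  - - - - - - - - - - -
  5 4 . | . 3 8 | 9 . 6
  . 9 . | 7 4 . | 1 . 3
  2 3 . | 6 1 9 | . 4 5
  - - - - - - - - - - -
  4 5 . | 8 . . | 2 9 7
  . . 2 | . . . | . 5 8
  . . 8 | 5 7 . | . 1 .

Step 1. [r9c2∈{6}] only 6 remains possible at r9c2 ⇒ r9c2=6.
Step 2. [r9c9∈{4}] r9c9 is down to just 4 ⇒ r9c9=4.
Step 3. [r8c2∈{1,7}] in col 2, 1 fits only at r8c2, so r8c2=1.
Step 4. [r9c7∈{3}] r9c7 is down to just 3 ⇒ r9c7=3.
Step 5. [r7c6∈{1,3}] in row 7, 1 fits only at r7c6, so r7c6=1.
Step 6. [r5c8∈{2}] r5c8's peers cover all but 2 ⇒ r5c8=2.
Step 7. [r8c5∈{6,9}] r8c5 is the only open cell in col 5 admitting 9. So r8c5=9.
Step 8. [r8c4∈{4}] r8c4 is down to just 4. So r8c4=4.
Step 9. [r6c3∈{7}] r6c3 has the single candidate 7 ⇒ r6c3=7.
Step 10. [r3c1∈{6}] r3c1's peers cover all but 6. So r3c1=6.
Step 11. [r5c1∈{8}] r5c1's peers cover all but 8, so r5c1=8.
Step 12. [r4c4∈{2}] r4c4 is down to just 2 ⇒ r4c4=2.
Step 13. [r6c7∈{8}] r6c7 has the single candidate 8. So r6c7=8.
Step 14. [r8c7∈{6}] r8c7's peers cover all but 6, so r8c7=6.
Step 15. [r4c8∈{7}] only 7 remains possible at r4c8, so r4c8=7.
Step 16. [r7c3∈{3}] r7c3 is down to just 3. So r7c3=3.
Step 17. [r3c9∈{1}] r3c9 has the single candidate 1 ⇒ r3c9=1.
Step 18. [r9c6∈{2}] only 2 remains possible at r9c6, so r9c6=2.
Step 19. [r8c1∈{7}] r8c1's peers cover all but 7, so r8c1=7.
Step 20. [r9c1∈{9}] only 9 remains possible at r9c1 ⇒ r9c1=9.
Step 21. [r8c6∈{3}] r8c6's peers cover all but 3 ⇒ r8c6=3.
Step 22. [r5c6∈{5}] nothing but 5 survives at r5c6 ⇒ r5c6=5.
Step 23. [r7c5∈{6}] r7c5 has the single candidate 6. So r7c5=6.
Step 24. [r3c8∈{3}] r3c8 has the single candidate 3 ⇒ r3c8=3.
Step 25. [r3c7∈{5}] r3c7 is down to just 5. So r3c7=5.
Step 26. [r5c3∈{6}] nothing but 6 survives at r5c3 ⇒ r5c3=6.
Step 27. [r1c7∈{4}] r1c7 has the single candidate 4. So r1c7=4.
Step 28. [r1c2∈{7}] r1c2 has the single candidate 7, so r1c2=7.
Step 29. [r2c4∈{1}] nothing but 1 survives at r2c4 ⇒ r2c4=1.
Step 30. [r2c6∈{4}] r2c6's peers cover all but 4. So r2c6=4.
Step 31. [r1c3∈{9}] r1c3's peers cover all but 9 ⇒ r1c3=9.
Step 32. [r4c3∈{1}] r4c3 is down to just 1 ⇒ r4c3=1.
Step 33. [r1c9∈{2}] nothing but 2 survives at r1c9, so r1c9=2.

Answer: 1 7 9 3 5 6 4 8 2 / 3 8 5 1 2 4 7 6 9 / 6 2 4 9 8 7 5 3 1 / 5 4 1 2 3 8 9 7 6 / 8 9 6 7 4 5 1 2 3 / 2 3 7 6 1 9 8 4 5 / 4 5 3 8 6 1 2 9 7 / 7 1 2 4 9 3 6 5 8 / 9 6 8 5 7 2 3 1 4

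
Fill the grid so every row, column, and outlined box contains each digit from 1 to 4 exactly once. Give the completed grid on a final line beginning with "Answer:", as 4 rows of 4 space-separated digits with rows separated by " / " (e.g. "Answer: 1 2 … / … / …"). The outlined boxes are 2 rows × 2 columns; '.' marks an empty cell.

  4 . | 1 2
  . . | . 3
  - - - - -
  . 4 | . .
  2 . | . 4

Step 1. [r3c1∈{1,3}] r3c1 is the only open cell in col 1 admitting 3 ⇒ r3c1=3.
Step 2. [r2c1∈{1}] r2c1's peers cover all but 1, so r2c1=1.
Step 3. [r3c4∈{1}] r3c4 has the single candidate 1. So r3c4=1.
Step 4. [r3c3∈{2}] r3c3 has the single candidate 2, so r3c3=2.
Step 5. [r4c3∈{3}] only 3 remains possible at r4c3 ⇒ r4c3=3.
Step 6. [r2c2∈{2}] nothing but 2 survives at r2c2. So r2c2=2.
Step 7. [r1c2∈{3}] r1c2 has the single candidate 3, so r1c2=3.
Step 8. [r4c2∈{1}] r4c2 is down to just 1, so r4c2=1.
Step 9. [r2c3∈{4}] r2c3 is down to just 4, so r2c3=4.

Answer: 4 3 1 2 / 1 2 4 3 / 3 4 2 1 / 2 1 3 4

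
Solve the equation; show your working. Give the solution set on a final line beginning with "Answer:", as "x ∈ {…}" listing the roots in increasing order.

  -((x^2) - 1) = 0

Step 1. [-((x^2) - 1) = 0] leading − — multiply by −1 ⇒ neg: (x^2) - 1 = 0.
Step 2. [(x^2) - 1 = 0] 1 comes off first (add 1) ⇒ sub: x^2 = 1.
Step 3. [x^2 = 1] √ both sides: 1 ≥ 0 gives two branches. So sqrt: x = 1 or -1.

Answer: x ∈ {-1, 1}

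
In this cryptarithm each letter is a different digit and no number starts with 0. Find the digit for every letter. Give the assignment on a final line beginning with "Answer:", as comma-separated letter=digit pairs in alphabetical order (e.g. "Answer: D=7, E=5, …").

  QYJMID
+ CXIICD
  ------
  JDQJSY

Step 1. [col 1: D + D ≡ Y (mod 10)] column 1 (D + D ≡ Y (mod 10), carry-in 0) doesn't pin Y yet; pick Y=4 and continue, so Y=4.
Step 2. [col 1: D + D ≡ Y (mod 10)] D=2 is one option consistent with column 1 (D + D ≡ Y (mod 10), carry-in 0) — take it ⇒ D=2.
Step 3. [col 2: I + C ≡ S (mod 10)] several values work for I in column 2 (I + C ≡ S (mod 10), carry-in 0); try I=3, so I=3.
Step 4. [col 2: I + C ≡ S (mod 10)] column 2 (I + C ≡ S (mod 10), carry-in 0) doesn't pin S yet; pick S=9 and continue, so S=9.
Step 5. [col 2: I + C ≡ S (mod 10)] column 2: given I=3, S=9, carry-in 0, and digits 2,3,4,9 already taken and all letters distinct, I+C≡S (mod 10) forces C=6. So C=6.
Step 6. [col 3: M + I ≡ J (mod 10)] column 3 (M + I ≡ J (mod 10), carry-in 0) doesn't pin J yet; pick J=8 and continue, so J=8.
Step 7. [col 3: M + I ≡ J (mod 10)] in column 3 we have M+I≡J with carry-in 0; given I=3, J=8 and digits 2,3,4,6,8,9 already taken and all letters distinct, that pins M to 5 ⇒ M=5.
Step 8. [col 4: J + I ≡ Q (mod 10)] column 4 reads J+I+carry(0)=Q with J=8, I=3; with digits 2,3,4,5,6,8,9 already taken and all letters distinct, the only value for Q is 1, so Q=1.
Step 9. [col 5: Y + X ≡ D (mod 10)] column 5: given Y=4, D=2, carry-in 1, and digits 1,2,3,4,5,6,8,9 already taken and all letters distinct, Y+X≡D (mod 10) forces X=7. So X=7.

Answer: C=6, D=2, I=3, J=8, M=5, Q=1, S=9, X=7, Y=4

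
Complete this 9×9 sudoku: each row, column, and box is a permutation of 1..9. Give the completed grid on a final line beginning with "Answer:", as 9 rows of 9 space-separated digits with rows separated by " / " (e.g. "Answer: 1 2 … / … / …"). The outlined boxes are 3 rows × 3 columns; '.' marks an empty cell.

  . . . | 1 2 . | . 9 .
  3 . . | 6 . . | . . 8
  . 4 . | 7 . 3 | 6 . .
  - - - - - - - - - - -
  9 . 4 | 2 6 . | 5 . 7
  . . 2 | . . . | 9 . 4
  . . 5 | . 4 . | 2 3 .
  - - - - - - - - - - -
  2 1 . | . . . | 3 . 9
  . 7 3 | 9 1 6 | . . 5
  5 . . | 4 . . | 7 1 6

Step 1. [r6c4∈{8}] only 8 remains possible at r6c4. So r6c4=8.
Step 2. [r8c7∈{4,8}] in col 7, 8 fits only at r8c7. So r8c7=8.
Step 3. [r6c2∈{6}] only 6 remains possible at r6c2. So r6c2=6.
Step 4. [r2c8∈{2,4,5,7}] in col 8, 7 fits only at r2c8. So r2c8=7.
Step 5. [r6c6∈{1,7,9}] 9 has one home in row 6: r6c6, so r6c6=9.
Step 6. [r5c4∈{3,5}] 3 has one home in col 4: r5c4. So r5c4=3.
Step 7. [r5c2∈{8}] nothing but 8 survives at r5c2 ⇒ r5c2=8.
Step 8. [r1c3∈{6,7,8}] 7 has one home in col 3: r1c3, so r1c3=7.
Step 9. [r2c7∈{1,4}] in col 7, 1 fits only at r2c7, so r2c7=1.
Step 10. [r2c3∈{9}] nothing but 9 survives at r2c3, so r2c3=9.
Step 11. [r2c5∈{5}] r2c5's peers cover all but 5, so r2c5=5.
Step 12. [r9c3∈{8}] r9c3 is down to just 8 ⇒ r9c3=8.
Step 13. [r5c6∈{1,5,7}] r5c6 is the only open cell in row 5 admitting 5, so r5c6=5.
Step 14. [r5c1∈{1,7}] in row 5, 1 fits only at r5c1, so r5c1=1.
Step 15. [r7c6∈{7,8}] r7c6 is the only open cell in col 6 admitting 7 ⇒ r7c6=7.
Step 16. [r1c6∈{4,8}] in col 6, 8 fits only at r1c6, so r1c6=8.
Step 17. [r8c8∈{2,4}] across row 8, 2 lands solely at r8c8. So r8c8=2.
Step 18. [r6c1∈{7}] r6c1 is down to just 7, so r6c1=7.
Step 19. [r5c5∈{7}] r5c5 has the single candidate 7, so r5c5=7.
Step 20. [r3c1∈{8}] r3c1 has the single candidate 8, so r3c1=8.
Step 21. [r9c5∈{3}] r9c5 has the single candidate 3, so r9c5=3.
Step 22. [r1c7∈{4}] only 4 remains possible at r1c7 ⇒ r1c7=4.
Step 23. [r2c2∈{2}] r2c2 has the single candidate 2 ⇒ r2c2=2.
Step 24. [r9c6∈{2}] only 2 remains possible at r9c6. So r9c6=2.
Step 25. [r1c2∈{5}] r1c2's peers cover all but 5. So r1c2=5.
Step 26. [r8c1∈{4}] r8c1's peers cover all but 4 ⇒ r8c1=4.
Step 27. [r9c2∈{9}] only 9 remains possible at r9c2. So r9c2=9.
Step 28. [r1c1∈{6}] r1c1 is down to just 6 ⇒ r1c1=6.
Step 29. [r7c8∈{4}] nothing but 4 survives at r7c8, so r7c8=4.
Step 30. [r6c9∈{1}] only 1 remains possible at r6c9, so r6c9=1.
Step 31. [r7c4∈{5}] r7c4 is down to just 5, so r7c4=5.
Step 32. [r4c2∈{3}] only 3 remains possible at r4c2 ⇒ r4c2=3.
Step 33. [r4c6∈{1}] r4c6 has the single candidate 1, so r4c6=1.
Step 34. [r3c3∈{1}] nothing but 1 survives at r3c3 ⇒ r3c3=1.
Step 35. [r2c6∈{4}] r2c6 has the single candidate 4 ⇒ r2c6=4.
Step 36. [r1c9∈{3}] only 3 remains possible at r1c9, so r1c9=3.
Step 37. [r3c9∈{2}] r3c9's peers cover all but 2 ⇒ r3c9=2.
Step 38. [r3c8∈{5}] r3c8's peers cover all but 5. So r3c8=5.
Step 39. [r7c5∈{8}] r7c5 has the single candidate 8. So r7c5=8.
Step 40. [r3c5∈{9}] only 9 remains possible at r3c5 ⇒ r3c5=9.
Step 41. [r5c8∈{6}] r5c8's peers cover all but 6 ⇒ r5c8=6.
Step 42. [r7c3∈{6}] nothing but 6 survives at r7c3, so r7c3=6.
Step 43. [r4c8∈{8}] r4c8 is down to just 8, so r4c8=8.

Answer: 6 5 7 1 2 8 4 9 3 / 3 2 9 6 5 4 1 7 8 / 8 4 1 7 9 3 6 5 2 / 9 3 4 2 6 1 5 8 7 / 1 8 2 3 7 5 9 6 4 / 7 6 5 8 4 9 2 3 1 / 2 1 6 5 8 7 3 4 9 / 4 7 3 9 1 6 8 2 5 / 5 9 8 4 3 2 7 1 6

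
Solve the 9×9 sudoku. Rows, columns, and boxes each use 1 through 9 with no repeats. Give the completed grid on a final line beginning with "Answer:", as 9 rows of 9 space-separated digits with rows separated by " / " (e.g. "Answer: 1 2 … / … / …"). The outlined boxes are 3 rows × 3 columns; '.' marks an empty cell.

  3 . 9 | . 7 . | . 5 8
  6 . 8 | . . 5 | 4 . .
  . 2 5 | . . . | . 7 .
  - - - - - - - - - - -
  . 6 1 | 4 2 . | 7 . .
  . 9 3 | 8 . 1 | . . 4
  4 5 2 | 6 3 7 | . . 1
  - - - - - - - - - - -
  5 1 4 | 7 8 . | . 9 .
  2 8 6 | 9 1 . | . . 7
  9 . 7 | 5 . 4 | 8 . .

Step 1. [r7c6∈{2,3,6}] r7c6 is the only open cell in box 8 admitting 2. So r7c6=2.
Step 2. [r9c8∈{1,2,3,6}] 1 has one home in row 9: r9c8. So r9c8=1.
Step 3. [r2c4∈{1,2,3}] across row 2, 1 lands solely at r2c4. So r2c4=1.
Step 4. [r1c6∈{6}] r1c6's peers cover all but 6. So r1c6=6.
Step 5. [r8c6∈{3}] r8c6 has the single candidate 3 ⇒ r8c6=3.
Step 6. [r4c9∈{3,5,9}] r4c9 is the only open cell in row 4 admitting 5, so r4c9=5.
Step 7. [r9c9∈{2,3,6}] in row 9, 2 fits only at r9c9, so r9c9=2.
Step 8. [r2c5∈{9}] nothing but 9 survives at r2c5. So r2c5=9.
Step 9. [r2c9∈{3}] only 3 remains possible at r2c9. So r2c9=3.
Step 10. [r1c7∈{1,2}] across row 1, 1 lands solely at r1c7. So r1c7=1.
Step 11. [r7c9∈{6}] r7c9 has the single candidate 6. So r7c9=6.
Step 12. [r5c7∈{2,6}] 2 has one home in col 7: r5c7, so r5c7=2.
Step 13. [r6c8∈{8}] r6c8's peers cover all but 8. So r6c8=8.
Step 14. [r6c7∈{9}] r6c7's peers cover all but 9, so r6c7=9.
Step 15. [r3c7∈{6}] r3c7's peers cover all but 6 ⇒ r3c7=6.
Step 16. [r1c4∈{2}] r1c4 has the single candidate 2, so r1c4=2.
Step 17. [r5c5∈{5}] only 5 remains possible at r5c5, so r5c5=5.
Step 18. [r3c4∈{3}] only 3 remains possible at r3c4. So r3c4=3.
Step 19. [r1c2∈{4}] nothing but 4 survives at r1c2 ⇒ r1c2=4.
Step 20. [r2c8∈{2}] r2c8 has the single candidate 2. So r2c8=2.
Step 21. [r5c8∈{6}] r5c8 has the single candidate 6. So r5c8=6.
Step 22. [r7c7∈{3}] r7c7's peers cover all but 3, so r7c7=3.
Step 23. [r4c1∈{8}] r4c1 is down to just 8 ⇒ r4c1=8.
Step 24. [r3c1∈{1}] r3c1 has the single candidate 1 ⇒ r3c1=1.
Step 25. [r3c9∈{9}] nothing but 9 survives at r3c9, so r3c9=9.
Step 26. [r4c6∈{9}] r4c6 is down to just 9. So r4c6=9.
Step 27. [r2c2∈{7}] only 7 remains possible at r2c2 ⇒ r2c2=7.
Step 28. [r4c8∈{3}] nothing but 3 survives at r4c8. So r4c8=3.
Step 29. [r3c6∈{8}] nothing but 8 survives at r3c6. So r3c6=8.
Step 30. [r3c5∈{4}] nothing but 4 survives at r3c5 ⇒ r3c5=4.
Step 31. [r8c8∈{4}] nothing but 4 survives at r8c8, so r8c8=4.
Step 32. [r5c1∈{7}] only 7 remains possible at r5c1 ⇒ r5c1=7.
Step 33. [r9c2∈{3}] r9c2 is down to just 3, so r9c2=3.
Step 34. [r8c7∈{5}] nothing but 5 survives at r8c7 ⇒ r8c7=5.
Step 35. [r9c5∈{6}] only 6 remains possible at r9c5, so r9c5=6.

Answer: 3 4 9 2 7 6 1 5 8 / 6 7 8 1 9 5 4 2 3 / 1 2 5 3 4 8 6 7 9 / 8 6 1 4 2 9 7 3 5 / 7 9 3 8 5 1 2 6 4 / 4 5 2 6 3 7 9 8 1 / 5 1 4 7 8 2 3 9 6 / 2 8 6 9 1 3 5 4 7 / 9 3 7 5 6 4 8 1 2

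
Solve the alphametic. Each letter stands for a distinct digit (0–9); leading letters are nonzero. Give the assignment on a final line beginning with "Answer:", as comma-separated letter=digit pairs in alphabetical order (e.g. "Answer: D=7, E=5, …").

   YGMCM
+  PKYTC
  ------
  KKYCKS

Step 1. [col 1: M + C ≡ S (mod 10)] several values work for M in column 1 (M + C ≡ S (mod 10), carry-in 0); try M=5. So M=5.
Step 2. [col 1: M + C ≡ S (mod 10)] several values work for S in column 1 (M + C ≡ S (mod 10), carry-in 0); try S=9 ⇒ S=9.
Step 3. [K] adding two 5-digit numbers gives at most 5+1 digits, and here it does — K is that final carry and must be 1 ⇒ K=1.
Step 4. [col 1: M + C ≡ S (mod 10)] from column 1 (M=5, S=9, carry-in 0, digits 1,5,9 already taken and all letters distinct): C must equal 4, so C=4.
Step 5. [col 2: C + T ≡ K (mod 10)] from column 2 (C=4, K=1, carry-in 0, digits 1,4,5,9 already taken and all letters distinct): T must equal 7, so T=7.
Step 6. [col 3: M + Y ≡ C (mod 10)] in column 3 we have M+Y≡C with carry-in 1; given M=5, C=4 and digits 1,4,5,7,9 already taken and all letters distinct, that pins Y to 8, so Y=8.
Step 7. [col 4: G + K ≡ Y (mod 10)] from column 4 (K=1, Y=8, carry-in 1, digits 1,4,5,7,8,9 already taken and all letters distinct): G must equal 6 ⇒ G=6.
Step 8. [col 5: Y + P ≡ K (mod 10)] in column 5 we have Y+P≡K with carry-in 0; given Y=8, K=1 and digits 1,4,5,6,7,8,9 already taken and all letters distinct, that pins P to 3 ⇒ P=3.

Answer: C=4, G=6, K=1, M=5, P=3, S=9, T=7, Y=8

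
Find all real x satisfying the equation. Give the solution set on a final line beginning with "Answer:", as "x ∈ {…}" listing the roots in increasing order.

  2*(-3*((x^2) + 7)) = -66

Step 1. [2*(-3*((x^2) + 7)) = -66] 2·(inner) — divide through by 2 ⇒ div: -3*((x^2) + 7) = -33.
Step 2. [-3*((x^2) + 7) = -33] LHS = -3·(…); ÷-3 both sides, so div: (x^2) + 7 = 11.
Step 3. [(x^2) + 7 = 11] 7 comes off first (subtract 7), so sub: x^2 = 4.
Step 4. [x^2 = 4] √ both sides: 4 ≥ 0 gives two branches, so sqrt: x = 2 or -2.

Answer: x ∈ {-2, 2}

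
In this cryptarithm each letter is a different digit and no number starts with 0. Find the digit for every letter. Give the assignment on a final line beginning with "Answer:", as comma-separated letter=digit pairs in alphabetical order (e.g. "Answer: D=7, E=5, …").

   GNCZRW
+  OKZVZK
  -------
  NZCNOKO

Step 1. [col 1: W + K ≡ O (mod 10)] no forcing yet in column 1 (carry-in 0); K=2 is free and consistent — try it, so K=2.
Step 2. [col 1: W + K ≡ O (mod 10)] no forcing yet in column 1 (carry-in 0); W=6 is free and consistent — try it, so W=6.
Step 3. [N] adding two 6-digit numbers gives at most 6+1 digits, and here it does — N is that final carry and must be 1 ⇒ N=1.
Step 4. [col 1: W + K ≡ O (mod 10)] in column 1 we have W+K≡O with carry-in 0; given W=6, K=2 and digits 1,2,6 already taken and all letters distinct, that pins O to 8 ⇒ O=8.
Step 5. [col 2: R + Z ≡ K (mod 10)] no forcing yet in column 2 (carry-in 0); R=5 is free and consistent — try it. So R=5.
Step 6. [col 2: R + Z ≡ K (mod 10)] column 2 reads R+Z+carry(0)=K with R=5, K=2; with digits 1,2,5,6,8 already taken and all letters distinct, the only value for Z is 7 ⇒ Z=7.
Step 7. [col 3: Z + V ≡ O (mod 10)] from column 3 (Z=7, O=8, carry-in 1, digits 1,2,5,6,7,8 already taken and all letters distinct): V must equal 0. So V=0.
Step 8. [col 4: C + Z ≡ N (mod 10)] in column 4 we have C+Z≡N with carry-in 0; given Z=7, N=1 and digits 0,1,2,5,6,7,8 already taken and all letters distinct, that pins C to 4. So C=4.
Step 9. [col 6: G + O ≡ Z (mod 10)] column 6: given O=8, Z=7, carry-in 0, and digits 0,1,2,4,5,6,7,8 already taken and all letters distinct, G+O≡Z (mod 10) forces G=9, so G=9.

Answer: C=4, G=9, K=2, N=1, O=8, R=5, V=0, W=6, Z=7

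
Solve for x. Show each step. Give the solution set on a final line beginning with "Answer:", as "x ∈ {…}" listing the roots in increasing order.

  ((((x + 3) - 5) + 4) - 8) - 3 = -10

Step 1. [((((x + 3) - 5) + 4) - 8) - 3 = -10] add 3: x sits inside (… - 3). So sub: (((x + 3) - 5) + 4) - 8 = -7.
Step 2. [(((x + 3) - 5) + 4) - 8 = -7] add 8: x sits inside (… - 8), so sub: ((x + 3) - 5) + 4 = 1.
Step 3. [((x + 3) - 5) + 4 = 1] subtract 4: x sits inside (… + 4) ⇒ sub: (x + 3) - 5 = -3.
Step 4. [(x + 3) - 5 = -3] peel the -5: add 5 from each side. So sub: x + 3 = 2.
Step 5. [x + 3 = 2] 3 comes off first (subtract 3) ⇒ sub: x = -1.

Answer: x ∈ {-1}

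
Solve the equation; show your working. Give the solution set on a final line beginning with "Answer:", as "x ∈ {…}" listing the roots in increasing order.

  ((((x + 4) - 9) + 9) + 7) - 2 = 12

Step 1. [((((x + 4) - 9) + 9) + 7) - 2 = 12] peel the -2: add 2 from each side ⇒ sub: (((x + 4) - 9) + 9) + 7 = 14.
Step 2. [(((x + 4) - 9) + 9) + 7 = 14] subtract 7: x sits inside (… + 7) ⇒ sub: ((x + 4) - 9) + 9 = 7.
Step 3. [((x + 4) - 9) + 9 = 7] peel the +9: subtract 9 from each side, so sub: (x + 4) - 9 = -2.
Step 4. [(x + 4) - 9 = -2] add 9: x sits inside (… - 9) ⇒ sub: x + 4 = 7.
Step 5. [x + 4 = 7] subtract 4: x sits inside (… + 4). So sub: x = 3.

Answer: x ∈ {3}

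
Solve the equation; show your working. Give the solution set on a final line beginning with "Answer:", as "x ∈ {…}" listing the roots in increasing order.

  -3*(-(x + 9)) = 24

Step 1. [-3*(-(x + 9)) = 24] -3·(inner) — divide through by -3. So div: -(x + 9) = -8.
Step 2. [-(x + 9) = -8] leading − — multiply by −1, so neg: x + 9 = 8.
Step 3. [x + 9 = 8] the outer +9 inverts by subtracting 9 ⇒ sub: x = -1.

Answer: x ∈ {-1}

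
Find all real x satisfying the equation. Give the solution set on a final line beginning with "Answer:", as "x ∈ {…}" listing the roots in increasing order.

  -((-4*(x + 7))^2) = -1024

Step 1. [-((-4*(x + 7))^2) = -1024] flip signs both sides ⇒ neg: (-4*(x + 7))^2 = 1024.
Step 2. [(-4*(x + 7))^2 = 1024] 1024 ≥ 0, LHS is (·)² — take ±√. So sqrt: -4*(x + 7) = 32 or -32.
Step 3. [-4*(x + 7) = 32 or -32] leading coefficient -4: divide by -4 ⇒ div: x + 7 = -8 or 8.
Step 4. [x + 7 = -8 or 8] 7 comes off first (subtract 7). So sub: x = -15 or 1.

Answer: x ∈ {-15, 1}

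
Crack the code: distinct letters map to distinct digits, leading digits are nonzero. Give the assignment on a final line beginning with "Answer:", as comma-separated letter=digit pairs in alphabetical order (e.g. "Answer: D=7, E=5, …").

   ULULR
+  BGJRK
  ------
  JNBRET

Step 1. [J] the sum has 6 digits but both addends have 5; that extra leading digit J is the final carry, namely 1. So J=1.
Step 2. [col 1: R + K ≡ T (mod 10)] several values work for K in column 1 (R + K ≡ T (mod 10), carry-in 0); try K=2. So K=2.
Step 3. [col 1: R + K ≡ T (mod 10)] no forcing yet in column 1 (carry-in 0); R=7 is free and consistent — try it ⇒ R=7.
Step 4. [col 1: R + K ≡ T (mod 10)] column 1: given R=7, K=2, carry-in 0, and digits 1,2,7 already taken and all letters distinct, R+K≡T (mod 10) forces T=9, so T=9.
Step 5. [col 2: L + R ≡ E (mod 10)] several values work for L in column 2 (L + R ≡ E (mod 10), carry-in 0); try L=6 ⇒ L=6.
Step 6. [col 2: L + R ≡ E (mod 10)] in column 2 we have L+R≡E with carry-in 0; given L=6, R=7 and digits 1,2,6,7,9 already taken and all letters distinct, that pins E to 3 ⇒ E=3.
Step 7. [col 3: U + J ≡ R (mod 10)] from column 3 (J=1, R=7, carry-in 1, digits 1,2,3,6,7,9 already taken and all letters distinct): U must equal 5 ⇒ U=5.
Step 8. [col 4: L + G ≡ B (mod 10)] no forcing yet in column 4 (carry-in 0); G=8 is free and consistent — try it. So G=8.
Step 9. [col 4: L + G ≡ B (mod 10)] from column 4 (L=6, G=8, carry-in 0, digits 1,2,3,5,6,7,8,9 already taken and all letters distinct): B must equal 4 ⇒ B=4.
Step 10. [col 5: U + B ≡ N (mod 10)] in column 5 we have U+B≡N with carry-in 1; given U=5, B=4 and digits 1,2,3,4,5,6,7,8,9 already taken and all letters distinct, that pins N to 0 ⇒ N=0.

Answer: B=4, E=3, G=8, J=1, K=2, L=6, N=0, R=7, T=9, U=5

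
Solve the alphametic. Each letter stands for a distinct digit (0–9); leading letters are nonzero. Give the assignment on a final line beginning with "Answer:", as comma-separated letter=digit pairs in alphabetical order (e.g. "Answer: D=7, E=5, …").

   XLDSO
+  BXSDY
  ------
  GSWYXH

Step 1. [col 1: O + Y ≡ H (mod 10)] no forcing yet in column 1 (carry-in 0); Y=7 is free and consistent — try it ⇒ Y=7.
Step 2. [G] the sum has 6 digits but both addends have 5; that extra leading digit G is the final carry, namely 1. So G=1.
Step 3. [col 1: O + Y ≡ H (mod 10)] no forcing yet in column 1 (carry-in 0); H=6 is free and consistent — try it, so H=6.
Step 4. [col 1: O + Y ≡ H (mod 10)] from column 1 (Y=7, H=6, carry-in 0, digits 1,6,7 already taken and all letters distinct): O must equal 9 ⇒ O=9.
Step 5. [col 2: S + D ≡ X (mod 10)] X=8 is one option consistent with column 2 (S + D ≡ X (mod 10), carry-in 1) — take it. So X=8.
Step 6. [col 2: S + D ≡ X (mod 10)] S=4 is one option consistent with column 2 (S + D ≡ X (mod 10), carry-in 1) — take it, so S=4.
Step 7. [col 2: S + D ≡ X (mod 10)] column 2 reads S+D+carry(1)=X with S=4, X=8; with digits 1,4,6,7,8,9 already taken and all letters distinct, the only value for D is 3, so D=3.
Step 8. [col 4: L + X ≡ W (mod 10)] from column 4 (X=8, carry-in 0, digits 1,3,4,6,7,8,9 already taken and all letters distinct): W must equal 0. So W=0.
Step 9. [col 4: L + X ≡ W (mod 10)] column 4 reads L+X+carry(0)=W with X=8, W=0; with digits 0,1,3,4,6,7,8,9 already taken and all letters distinct, the only value for L is 2 ⇒ L=2.
Step 10. [col 5: X + B ≡ S (mod 10)] from column 5 (X=8, S=4, carry-in 1, digits 0,1,2,3,4,6,7,8,9 already taken and all letters distinct): B must equal 5, so B=5.

Answer: B=5, D=3, G=1, H=6, L=2, O=9, S=4, W=0, X=8, Y=7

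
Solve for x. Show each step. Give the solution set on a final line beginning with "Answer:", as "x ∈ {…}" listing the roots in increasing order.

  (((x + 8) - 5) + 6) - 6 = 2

Step 1. [(((x + 8) - 5) + 6) - 6 = 2] -6 is outermost — add 6 both sides. So sub: ((x + 8) - 5) + 6 = 8.
Step 2. [((x + 8) - 5) + 6 = 8] 6 comes off first (subtract 6) ⇒ sub: (x + 8) - 5 = 2.
Step 3. [(x + 8) - 5 = 2] the outer -5 inverts by adding 5. So sub: x + 8 = 7.
Step 4. [x + 8 = 7] subtract 8: x sits inside (… + 8). So sub: x = -1.

Answer: x ∈ {-1}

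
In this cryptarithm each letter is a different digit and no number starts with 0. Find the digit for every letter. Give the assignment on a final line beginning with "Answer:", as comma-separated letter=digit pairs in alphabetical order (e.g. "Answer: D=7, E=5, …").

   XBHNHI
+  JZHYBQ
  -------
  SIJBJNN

Step 1. [col 1: I + Q ≡ N (mod 10)] N=9 is one option consistent with column 1 (I + Q ≡ N (mod 10), carry-in 0) — take it ⇒ N=9.
Step 2. [col 1: I + Q ≡ N (mod 10)] several values work for I in column 1 (I + Q ≡ N (mod 10), carry-in 0); try I=2 ⇒ I=2.
Step 3. [col 1: I + Q ≡ N (mod 10)] from column 1 (I=2, N=9, carry-in 0, digits 2,9 already taken and all letters distinct): Q must equal 7 ⇒ Q=7.
Step 4. [col 2: H + B ≡ N (mod 10)] H=6 is one option consistent with column 2 (H + B ≡ N (mod 10), carry-in 0) — take it, so H=6.
Step 5. [S] S is the leading digit of a 7-digit sum of two 6-digit numbers; the final carry is exactly 1 ⇒ S=1.
Step 6. [col 2: H + B ≡ N (mod 10)] column 2 reads H+B+carry(0)=N with H=6, N=9; with digits 1,2,6,7,9 already taken and all letters distinct, the only value for B is 3 ⇒ B=3.
Step 7. [col 3: N + Y ≡ J (mod 10)] from column 3 (N=9, carry-in 0, digits 1,2,3,6,7,9 already taken and all letters distinct): Y must equal 5, so Y=5.
Step 8. [col 3: N + Y ≡ J (mod 10)] from column 3 (N=9, Y=5, carry-in 0, digits 1,2,3,5,6,7,9 already taken and all letters distinct): J must equal 4, so J=4.
Step 9. [col 5: B + Z ≡ J (mod 10)] in column 5 we have B+Z≡J with carry-in 1; given B=3, J=4 and digits 1,2,3,4,5,6,7,9 already taken and all letters distinct, that pins Z to 0 ⇒ Z=0.
Step 10. [col 6: X + J ≡ I (mod 10)] in column 6 we have X+J≡I with carry-in 0; given J=4, I=2 and digits 0,1,2,3,4,5,6,7,9 already taken and all letters distinct, that pins X to 8. So X=8.

Answer: B=3, H=6, I=2, J=4, N=9, Q=7, S=1, X=8, Y=5, Z=0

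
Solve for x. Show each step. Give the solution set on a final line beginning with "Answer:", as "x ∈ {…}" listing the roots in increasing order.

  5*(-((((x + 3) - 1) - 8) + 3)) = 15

Step 1. [5*(-((((x + 3) - 1) - 8) + 3)) = 15] divide by the outer 5. So div: -((((x + 3) - 1) - 8) + 3) = 3.
Step 2. [-((((x + 3) - 1) - 8) + 3) = 3] LHS negated; negate both sides ⇒ neg: (((x + 3) - 1) - 8) + 3 = -3.
Step 3. [(((x + 3) - 1) - 8) + 3 = -3] the outer +3 inverts by subtracting 3. So sub: ((x + 3) - 1) - 8 = -6.
Step 4. [((x + 3) - 1) - 8 = -6] add 8: x sits inside (… - 8), so sub: (x + 3) - 1 = 2.
Step 5. [(x + 3) - 1 = 2] -1 is outermost — add 1 both sides. So sub: x + 3 = 3.
Step 6. [x + 3 = 3] subtract 3: x sits inside (… + 3), so sub: x = 0.

Answer: x ∈ {0}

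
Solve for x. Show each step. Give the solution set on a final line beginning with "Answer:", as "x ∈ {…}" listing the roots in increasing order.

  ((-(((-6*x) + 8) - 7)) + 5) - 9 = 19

Step 1. [((-(((-6*x) + 8) - 7)) + 5) - 9 = 19] peel the -9: add 9 from each side, so sub: (-(((-6*x) + 8) - 7)) + 5 = 28.
Step 2. [(-(((-6*x) + 8) - 7)) + 5 = 28] subtract 5: x sits inside (… + 5) ⇒ sub: -(((-6*x) + 8) - 7) = 23.
Step 3. [-(((-6*x) + 8) - 7) = 23] flip signs both sides ⇒ neg: ((-6*x) + 8) - 7 = -23.
Step 4. [((-6*x) + 8) - 7 = -23] the outer -7 inverts by adding 7. So sub: (-6*x) + 8 = -16.
Step 5. [(-6*x) + 8 = -16] the outer +8 inverts by subtracting 8, so sub: -6*x = -24.
Step 6. [-6*x = -24] -6 out front; divide by -6, so div: x = 4.

Answer: x ∈ {4}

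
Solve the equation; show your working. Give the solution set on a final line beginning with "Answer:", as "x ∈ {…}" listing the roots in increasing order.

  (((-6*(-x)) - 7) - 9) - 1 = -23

Step 1. [(((-6*(-x)) - 7) - 9) - 1 = -23] the outer -1 inverts by adding 1 ⇒ sub: ((-6*(-x)) - 7) - 9 = -22.
Step 2. [((-6*(-x)) - 7) - 9 = -22] peel the -9: add 9 from each side. So sub: (-6*(-x)) - 7 = -13.
Step 3. [(-6*(-x)) - 7 = -13] -7 is outermost — add 7 both sides ⇒ sub: -6*(-x) = -6.
Step 4. [-6*(-x) = -6] LHS = -6·(…); ÷-6 both sides, so div: -x = 1.
Step 5. [-x = 1] flip signs both sides ⇒ neg: x = -1.

Answer: x ∈ {-1}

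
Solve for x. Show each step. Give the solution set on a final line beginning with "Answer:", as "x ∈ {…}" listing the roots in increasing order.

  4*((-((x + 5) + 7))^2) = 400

Step 1. [4*((-((x + 5) + 7))^2) = 400] divide by the outer 4 ⇒ div: (-((x + 5) + 7))^2 = 100.
Step 2. [(-((x + 5) + 7))^2 = 100] LHS squared, RHS 100 ≥ 0: apply √ (±). So sqrt: -((x + 5) + 7) = 10 or -10.
Step 3. [-((x + 5) + 7) = 10 or -10] flip signs both sides, so neg: (x + 5) + 7 = -10 or 10.
Step 4. [(x + 5) + 7 = -10 or 10] 7 comes off first (subtract 7). So sub: x + 5 = -17 or 3.
Step 5. [x + 5 = -17 or 3] 5 comes off first (subtract 5), so sub: x = -22 or -2.

Answer: x ∈ {-22, -2}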